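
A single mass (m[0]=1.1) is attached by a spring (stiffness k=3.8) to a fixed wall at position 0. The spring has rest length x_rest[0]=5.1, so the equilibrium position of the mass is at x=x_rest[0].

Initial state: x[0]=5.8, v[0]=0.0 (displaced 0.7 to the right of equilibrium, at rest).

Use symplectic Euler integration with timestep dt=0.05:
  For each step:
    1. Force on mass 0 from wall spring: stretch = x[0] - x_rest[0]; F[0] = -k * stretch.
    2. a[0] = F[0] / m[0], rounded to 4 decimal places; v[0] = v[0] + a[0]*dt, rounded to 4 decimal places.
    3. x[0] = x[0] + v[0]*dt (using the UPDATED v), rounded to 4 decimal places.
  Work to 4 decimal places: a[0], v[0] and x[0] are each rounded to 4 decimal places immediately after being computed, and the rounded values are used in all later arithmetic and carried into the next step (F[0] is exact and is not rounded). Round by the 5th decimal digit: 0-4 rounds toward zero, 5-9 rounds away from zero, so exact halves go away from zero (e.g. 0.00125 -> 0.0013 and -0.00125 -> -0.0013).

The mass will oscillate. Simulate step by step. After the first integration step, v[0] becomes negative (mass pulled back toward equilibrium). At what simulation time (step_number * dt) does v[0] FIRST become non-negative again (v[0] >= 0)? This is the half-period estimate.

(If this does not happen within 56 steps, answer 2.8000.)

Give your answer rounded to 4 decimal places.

Answer: 1.7000

Derivation:
Step 0: x=[5.8000] v=[0.0000]
Step 1: x=[5.7940] v=[-0.1209]
Step 2: x=[5.7820] v=[-0.2408]
Step 3: x=[5.7641] v=[-0.3586]
Step 4: x=[5.7404] v=[-0.4733]
Step 5: x=[5.7112] v=[-0.5839]
Step 6: x=[5.6767] v=[-0.6895]
Step 7: x=[5.6372] v=[-0.7891]
Step 8: x=[5.5931] v=[-0.8819]
Step 9: x=[5.5447] v=[-0.9671]
Step 10: x=[5.4925] v=[-1.0439]
Step 11: x=[5.4369] v=[-1.1117]
Step 12: x=[5.3784] v=[-1.1699]
Step 13: x=[5.3175] v=[-1.2180]
Step 14: x=[5.2547] v=[-1.2556]
Step 15: x=[5.1906] v=[-1.2823]
Step 16: x=[5.1257] v=[-1.2980]
Step 17: x=[5.0606] v=[-1.3024]
Step 18: x=[4.9958] v=[-1.2956]
Step 19: x=[4.9319] v=[-1.2776]
Step 20: x=[4.8695] v=[-1.2486]
Step 21: x=[4.8091] v=[-1.2088]
Step 22: x=[4.7512] v=[-1.1586]
Step 23: x=[4.6963] v=[-1.0984]
Step 24: x=[4.6449] v=[-1.0287]
Step 25: x=[4.5974] v=[-0.9501]
Step 26: x=[4.5542] v=[-0.8633]
Step 27: x=[4.5158] v=[-0.7690]
Step 28: x=[4.4824] v=[-0.6681]
Step 29: x=[4.4543] v=[-0.5614]
Step 30: x=[4.4318] v=[-0.4499]
Step 31: x=[4.4151] v=[-0.3345]
Step 32: x=[4.4043] v=[-0.2162]
Step 33: x=[4.3995] v=[-0.0960]
Step 34: x=[4.4008] v=[0.0250]
First v>=0 after going negative at step 34, time=1.7000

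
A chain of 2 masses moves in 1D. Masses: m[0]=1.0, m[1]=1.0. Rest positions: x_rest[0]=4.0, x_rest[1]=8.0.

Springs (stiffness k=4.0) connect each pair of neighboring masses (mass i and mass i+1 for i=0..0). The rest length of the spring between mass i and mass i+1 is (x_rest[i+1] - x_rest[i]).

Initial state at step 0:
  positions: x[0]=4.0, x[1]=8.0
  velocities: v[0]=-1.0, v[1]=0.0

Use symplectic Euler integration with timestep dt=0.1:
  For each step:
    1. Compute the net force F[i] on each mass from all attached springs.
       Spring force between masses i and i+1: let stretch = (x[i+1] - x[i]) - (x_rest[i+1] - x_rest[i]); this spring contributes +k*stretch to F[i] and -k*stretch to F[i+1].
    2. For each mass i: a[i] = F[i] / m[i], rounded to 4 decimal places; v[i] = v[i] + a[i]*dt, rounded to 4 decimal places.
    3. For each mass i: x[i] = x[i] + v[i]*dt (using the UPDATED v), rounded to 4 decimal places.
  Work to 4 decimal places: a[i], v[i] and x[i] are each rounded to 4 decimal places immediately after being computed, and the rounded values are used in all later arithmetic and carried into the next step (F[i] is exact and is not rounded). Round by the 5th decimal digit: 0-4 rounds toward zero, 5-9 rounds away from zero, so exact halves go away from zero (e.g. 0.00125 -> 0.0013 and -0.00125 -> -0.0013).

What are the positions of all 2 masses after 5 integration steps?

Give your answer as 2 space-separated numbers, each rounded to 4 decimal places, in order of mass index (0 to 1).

Answer: 3.5735 7.9265

Derivation:
Step 0: x=[4.0000 8.0000] v=[-1.0000 0.0000]
Step 1: x=[3.9000 8.0000] v=[-1.0000 0.0000]
Step 2: x=[3.8040 7.9960] v=[-0.9600 -0.0400]
Step 3: x=[3.7157 7.9843] v=[-0.8832 -0.1168]
Step 4: x=[3.6381 7.9619] v=[-0.7758 -0.2242]
Step 5: x=[3.5735 7.9265] v=[-0.6463 -0.3537]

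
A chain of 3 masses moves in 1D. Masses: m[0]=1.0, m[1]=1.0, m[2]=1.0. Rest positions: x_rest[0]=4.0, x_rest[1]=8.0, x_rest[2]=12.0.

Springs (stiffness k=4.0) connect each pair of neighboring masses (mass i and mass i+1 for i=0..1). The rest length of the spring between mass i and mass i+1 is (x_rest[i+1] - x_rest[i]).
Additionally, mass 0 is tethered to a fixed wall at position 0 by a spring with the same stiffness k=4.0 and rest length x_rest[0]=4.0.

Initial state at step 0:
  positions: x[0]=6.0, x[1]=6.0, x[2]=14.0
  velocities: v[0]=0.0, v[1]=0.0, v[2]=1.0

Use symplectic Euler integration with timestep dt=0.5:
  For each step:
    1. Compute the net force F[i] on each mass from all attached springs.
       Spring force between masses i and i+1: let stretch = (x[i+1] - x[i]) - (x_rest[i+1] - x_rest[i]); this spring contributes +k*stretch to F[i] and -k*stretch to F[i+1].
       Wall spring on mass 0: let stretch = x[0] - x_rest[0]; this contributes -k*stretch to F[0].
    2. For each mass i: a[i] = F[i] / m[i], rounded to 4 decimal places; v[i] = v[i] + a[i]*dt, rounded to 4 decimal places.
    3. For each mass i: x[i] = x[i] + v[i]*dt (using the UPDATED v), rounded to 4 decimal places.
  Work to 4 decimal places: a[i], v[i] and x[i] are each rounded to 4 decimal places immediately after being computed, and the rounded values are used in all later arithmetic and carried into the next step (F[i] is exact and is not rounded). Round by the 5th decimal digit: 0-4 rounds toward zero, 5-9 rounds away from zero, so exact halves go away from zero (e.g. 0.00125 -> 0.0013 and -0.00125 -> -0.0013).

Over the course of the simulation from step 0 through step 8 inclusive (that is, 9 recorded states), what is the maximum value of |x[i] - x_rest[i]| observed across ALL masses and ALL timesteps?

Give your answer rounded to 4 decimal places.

Answer: 6.0000

Derivation:
Step 0: x=[6.0000 6.0000 14.0000] v=[0.0000 0.0000 1.0000]
Step 1: x=[0.0000 14.0000 10.5000] v=[-12.0000 16.0000 -7.0000]
Step 2: x=[8.0000 4.5000 14.5000] v=[16.0000 -19.0000 8.0000]
Step 3: x=[4.5000 8.5000 12.5000] v=[-7.0000 8.0000 -4.0000]
Step 4: x=[0.5000 12.5000 10.5000] v=[-8.0000 8.0000 -4.0000]
Step 5: x=[8.0000 2.5000 14.5000] v=[15.0000 -20.0000 8.0000]
Step 6: x=[2.0000 10.0000 10.5000] v=[-12.0000 15.0000 -8.0000]
Step 7: x=[2.0000 10.0000 10.0000] v=[0.0000 0.0000 -1.0000]
Step 8: x=[8.0000 2.0000 13.5000] v=[12.0000 -16.0000 7.0000]
Max displacement = 6.0000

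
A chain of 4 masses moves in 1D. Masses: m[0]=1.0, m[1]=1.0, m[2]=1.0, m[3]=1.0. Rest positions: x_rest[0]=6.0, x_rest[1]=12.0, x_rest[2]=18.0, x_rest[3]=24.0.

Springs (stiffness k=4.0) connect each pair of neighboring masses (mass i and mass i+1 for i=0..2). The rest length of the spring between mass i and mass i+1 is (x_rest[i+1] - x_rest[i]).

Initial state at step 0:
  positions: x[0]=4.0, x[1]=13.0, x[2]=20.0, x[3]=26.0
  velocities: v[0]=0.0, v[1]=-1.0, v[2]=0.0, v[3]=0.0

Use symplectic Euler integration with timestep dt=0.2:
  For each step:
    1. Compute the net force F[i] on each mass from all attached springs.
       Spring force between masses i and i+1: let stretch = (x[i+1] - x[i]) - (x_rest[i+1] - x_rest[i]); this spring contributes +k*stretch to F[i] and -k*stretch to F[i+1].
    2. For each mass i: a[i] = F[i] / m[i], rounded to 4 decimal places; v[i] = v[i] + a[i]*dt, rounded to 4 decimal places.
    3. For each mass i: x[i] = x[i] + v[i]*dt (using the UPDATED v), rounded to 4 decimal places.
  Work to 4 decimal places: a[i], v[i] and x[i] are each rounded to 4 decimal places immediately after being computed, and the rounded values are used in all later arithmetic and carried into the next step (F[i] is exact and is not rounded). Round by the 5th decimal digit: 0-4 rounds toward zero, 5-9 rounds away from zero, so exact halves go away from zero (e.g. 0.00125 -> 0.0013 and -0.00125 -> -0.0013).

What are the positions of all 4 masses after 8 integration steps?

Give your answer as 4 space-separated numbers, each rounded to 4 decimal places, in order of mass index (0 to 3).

Answer: 7.5690 13.5452 17.5907 22.6952

Derivation:
Step 0: x=[4.0000 13.0000 20.0000 26.0000] v=[0.0000 -1.0000 0.0000 0.0000]
Step 1: x=[4.4800 12.4800 19.8400 26.0000] v=[2.4000 -2.6000 -0.8000 0.0000]
Step 2: x=[5.2800 11.8576 19.4880 25.9744] v=[4.0000 -3.1120 -1.7600 -0.1280]
Step 3: x=[6.1724 11.4036 18.9530 25.8710] v=[4.4621 -2.2698 -2.6752 -0.5171]
Step 4: x=[6.9418 11.3206 18.3169 25.6207] v=[3.8471 -0.4152 -3.1803 -1.2515]
Step 5: x=[7.4518 11.6564 17.7300 25.1618] v=[2.5501 1.6788 -2.9343 -2.2945]
Step 6: x=[7.6746 12.2912 17.3605 24.4738] v=[1.1138 3.1740 -1.8477 -3.4399]
Step 7: x=[7.6760 12.9984 17.3180 23.6077] v=[0.0071 3.5362 -0.2125 -4.3305]
Step 8: x=[7.5690 13.5452 17.5907 22.6952] v=[-0.5350 2.7340 1.3636 -4.5623]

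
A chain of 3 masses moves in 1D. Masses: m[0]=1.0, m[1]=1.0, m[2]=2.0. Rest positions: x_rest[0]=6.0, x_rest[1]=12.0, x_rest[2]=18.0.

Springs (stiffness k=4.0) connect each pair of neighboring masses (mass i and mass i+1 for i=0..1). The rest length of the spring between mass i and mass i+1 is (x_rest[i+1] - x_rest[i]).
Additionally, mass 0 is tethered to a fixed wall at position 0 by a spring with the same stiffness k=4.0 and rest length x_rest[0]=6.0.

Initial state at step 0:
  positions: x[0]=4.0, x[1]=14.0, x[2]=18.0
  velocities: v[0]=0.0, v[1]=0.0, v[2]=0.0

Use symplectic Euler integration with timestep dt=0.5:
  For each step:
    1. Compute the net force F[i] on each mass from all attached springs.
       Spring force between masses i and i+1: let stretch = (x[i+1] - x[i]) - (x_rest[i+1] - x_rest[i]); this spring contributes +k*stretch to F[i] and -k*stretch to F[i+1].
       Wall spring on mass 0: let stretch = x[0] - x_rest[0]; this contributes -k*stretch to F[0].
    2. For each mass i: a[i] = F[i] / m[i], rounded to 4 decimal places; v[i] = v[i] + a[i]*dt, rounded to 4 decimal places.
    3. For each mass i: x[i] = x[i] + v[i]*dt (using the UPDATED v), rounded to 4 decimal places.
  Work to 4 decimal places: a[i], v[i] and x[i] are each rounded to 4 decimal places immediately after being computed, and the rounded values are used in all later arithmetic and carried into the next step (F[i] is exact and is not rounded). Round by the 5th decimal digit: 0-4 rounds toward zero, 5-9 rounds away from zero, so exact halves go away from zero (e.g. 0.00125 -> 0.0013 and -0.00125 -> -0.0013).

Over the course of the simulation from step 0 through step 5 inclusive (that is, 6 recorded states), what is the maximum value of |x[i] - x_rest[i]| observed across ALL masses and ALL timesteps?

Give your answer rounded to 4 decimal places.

Answer: 4.2500

Derivation:
Step 0: x=[4.0000 14.0000 18.0000] v=[0.0000 0.0000 0.0000]
Step 1: x=[10.0000 8.0000 19.0000] v=[12.0000 -12.0000 2.0000]
Step 2: x=[4.0000 15.0000 17.5000] v=[-12.0000 14.0000 -3.0000]
Step 3: x=[5.0000 13.5000 17.7500] v=[2.0000 -3.0000 0.5000]
Step 4: x=[9.5000 7.7500 18.8750] v=[9.0000 -11.5000 2.2500]
Step 5: x=[2.7500 14.8750 17.4375] v=[-13.5000 14.2500 -2.8750]
Max displacement = 4.2500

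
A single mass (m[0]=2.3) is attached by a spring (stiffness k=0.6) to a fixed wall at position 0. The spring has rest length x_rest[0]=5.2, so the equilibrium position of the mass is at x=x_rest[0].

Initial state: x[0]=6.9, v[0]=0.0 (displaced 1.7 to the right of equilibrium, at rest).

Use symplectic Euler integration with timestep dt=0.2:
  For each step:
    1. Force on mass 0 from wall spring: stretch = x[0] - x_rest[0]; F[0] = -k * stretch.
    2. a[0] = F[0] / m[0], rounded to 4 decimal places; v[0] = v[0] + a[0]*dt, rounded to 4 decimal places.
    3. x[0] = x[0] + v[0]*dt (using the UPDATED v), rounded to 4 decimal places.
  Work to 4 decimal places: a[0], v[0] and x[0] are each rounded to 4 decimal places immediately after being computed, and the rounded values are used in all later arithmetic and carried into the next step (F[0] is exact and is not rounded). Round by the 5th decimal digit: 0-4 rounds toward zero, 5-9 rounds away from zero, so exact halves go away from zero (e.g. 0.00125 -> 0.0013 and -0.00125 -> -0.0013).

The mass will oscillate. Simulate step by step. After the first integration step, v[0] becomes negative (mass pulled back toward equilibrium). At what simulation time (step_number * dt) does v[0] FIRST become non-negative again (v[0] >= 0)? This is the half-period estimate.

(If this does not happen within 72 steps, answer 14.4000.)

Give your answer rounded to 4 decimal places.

Step 0: x=[6.9000] v=[0.0000]
Step 1: x=[6.8823] v=[-0.0887]
Step 2: x=[6.8470] v=[-0.1765]
Step 3: x=[6.7945] v=[-0.2624]
Step 4: x=[6.7254] v=[-0.3456]
Step 5: x=[6.6404] v=[-0.4252]
Step 6: x=[6.5403] v=[-0.5004]
Step 7: x=[6.4262] v=[-0.5703]
Step 8: x=[6.2993] v=[-0.6343]
Step 9: x=[6.1610] v=[-0.6917]
Step 10: x=[6.0126] v=[-0.7418]
Step 11: x=[5.8558] v=[-0.7842]
Step 12: x=[5.6921] v=[-0.8184]
Step 13: x=[5.5233] v=[-0.8441]
Step 14: x=[5.3511] v=[-0.8610]
Step 15: x=[5.1773] v=[-0.8689]
Step 16: x=[5.0038] v=[-0.8677]
Step 17: x=[4.8323] v=[-0.8575]
Step 18: x=[4.6646] v=[-0.8383]
Step 19: x=[4.5025] v=[-0.8104]
Step 20: x=[4.3477] v=[-0.7740]
Step 21: x=[4.2018] v=[-0.7295]
Step 22: x=[4.0663] v=[-0.6774]
Step 23: x=[3.9426] v=[-0.6183]
Step 24: x=[3.8321] v=[-0.5527]
Step 25: x=[3.7358] v=[-0.4813]
Step 26: x=[3.6548] v=[-0.4049]
Step 27: x=[3.5899] v=[-0.3243]
Step 28: x=[3.5418] v=[-0.2403]
Step 29: x=[3.5110] v=[-0.1538]
Step 30: x=[3.4979] v=[-0.0657]
Step 31: x=[3.5025] v=[0.0231]
First v>=0 after going negative at step 31, time=6.2000

Answer: 6.2000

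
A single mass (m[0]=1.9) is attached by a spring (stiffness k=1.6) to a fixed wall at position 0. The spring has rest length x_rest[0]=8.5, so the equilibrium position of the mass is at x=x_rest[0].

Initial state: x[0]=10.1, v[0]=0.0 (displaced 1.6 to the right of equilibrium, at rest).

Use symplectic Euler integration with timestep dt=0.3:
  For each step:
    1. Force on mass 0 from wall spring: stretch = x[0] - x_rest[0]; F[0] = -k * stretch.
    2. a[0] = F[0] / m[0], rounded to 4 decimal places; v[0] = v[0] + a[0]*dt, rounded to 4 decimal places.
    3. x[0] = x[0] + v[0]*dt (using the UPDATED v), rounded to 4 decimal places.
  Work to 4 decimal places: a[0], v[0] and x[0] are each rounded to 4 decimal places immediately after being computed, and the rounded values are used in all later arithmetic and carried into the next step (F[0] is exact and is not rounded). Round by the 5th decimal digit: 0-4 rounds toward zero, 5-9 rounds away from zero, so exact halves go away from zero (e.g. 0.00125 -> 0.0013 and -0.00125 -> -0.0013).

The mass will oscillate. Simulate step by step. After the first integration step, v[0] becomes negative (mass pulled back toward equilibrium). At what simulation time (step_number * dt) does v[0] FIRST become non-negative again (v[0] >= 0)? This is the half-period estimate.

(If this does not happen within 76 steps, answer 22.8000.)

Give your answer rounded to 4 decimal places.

Step 0: x=[10.1000] v=[0.0000]
Step 1: x=[9.9787] v=[-0.4042]
Step 2: x=[9.7454] v=[-0.7778]
Step 3: x=[9.4177] v=[-1.0924]
Step 4: x=[9.0204] v=[-1.3242]
Step 5: x=[8.5837] v=[-1.4557]
Step 6: x=[8.1406] v=[-1.4769]
Step 7: x=[7.7248] v=[-1.3861]
Step 8: x=[7.3677] v=[-1.1903]
Step 9: x=[7.0964] v=[-0.9043]
Step 10: x=[6.9315] v=[-0.5497]
Step 11: x=[6.8855] v=[-0.1535]
Step 12: x=[6.9618] v=[0.2544]
First v>=0 after going negative at step 12, time=3.6000

Answer: 3.6000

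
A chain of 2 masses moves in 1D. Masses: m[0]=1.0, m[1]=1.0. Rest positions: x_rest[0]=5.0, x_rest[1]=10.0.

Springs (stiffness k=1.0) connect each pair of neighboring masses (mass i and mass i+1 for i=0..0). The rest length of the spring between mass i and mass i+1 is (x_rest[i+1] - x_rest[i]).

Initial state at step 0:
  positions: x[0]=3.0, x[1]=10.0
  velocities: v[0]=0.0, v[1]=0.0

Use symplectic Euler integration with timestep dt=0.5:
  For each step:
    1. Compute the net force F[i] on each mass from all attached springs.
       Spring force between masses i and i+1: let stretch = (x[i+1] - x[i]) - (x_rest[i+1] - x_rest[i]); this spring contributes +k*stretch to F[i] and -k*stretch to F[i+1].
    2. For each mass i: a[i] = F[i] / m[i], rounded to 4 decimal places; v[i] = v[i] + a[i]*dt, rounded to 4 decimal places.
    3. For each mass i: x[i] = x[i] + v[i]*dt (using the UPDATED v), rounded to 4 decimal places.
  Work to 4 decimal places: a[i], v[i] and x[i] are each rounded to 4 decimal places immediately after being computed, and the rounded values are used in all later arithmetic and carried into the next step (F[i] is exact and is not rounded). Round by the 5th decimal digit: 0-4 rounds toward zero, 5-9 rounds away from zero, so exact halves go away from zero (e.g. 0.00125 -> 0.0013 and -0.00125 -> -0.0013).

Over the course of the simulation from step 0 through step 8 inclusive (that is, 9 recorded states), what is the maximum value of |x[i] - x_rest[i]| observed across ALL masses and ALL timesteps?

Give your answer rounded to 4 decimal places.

Step 0: x=[3.0000 10.0000] v=[0.0000 0.0000]
Step 1: x=[3.5000 9.5000] v=[1.0000 -1.0000]
Step 2: x=[4.2500 8.7500] v=[1.5000 -1.5000]
Step 3: x=[4.8750 8.1250] v=[1.2500 -1.2500]
Step 4: x=[5.0625 7.9375] v=[0.3750 -0.3750]
Step 5: x=[4.7188 8.2813] v=[-0.6875 0.6875]
Step 6: x=[4.0157 8.9845] v=[-1.4063 1.4063]
Step 7: x=[3.3048 9.6955] v=[-1.4219 1.4219]
Step 8: x=[2.9415 10.0588] v=[-0.7266 0.7266]
Max displacement = 2.0625

Answer: 2.0625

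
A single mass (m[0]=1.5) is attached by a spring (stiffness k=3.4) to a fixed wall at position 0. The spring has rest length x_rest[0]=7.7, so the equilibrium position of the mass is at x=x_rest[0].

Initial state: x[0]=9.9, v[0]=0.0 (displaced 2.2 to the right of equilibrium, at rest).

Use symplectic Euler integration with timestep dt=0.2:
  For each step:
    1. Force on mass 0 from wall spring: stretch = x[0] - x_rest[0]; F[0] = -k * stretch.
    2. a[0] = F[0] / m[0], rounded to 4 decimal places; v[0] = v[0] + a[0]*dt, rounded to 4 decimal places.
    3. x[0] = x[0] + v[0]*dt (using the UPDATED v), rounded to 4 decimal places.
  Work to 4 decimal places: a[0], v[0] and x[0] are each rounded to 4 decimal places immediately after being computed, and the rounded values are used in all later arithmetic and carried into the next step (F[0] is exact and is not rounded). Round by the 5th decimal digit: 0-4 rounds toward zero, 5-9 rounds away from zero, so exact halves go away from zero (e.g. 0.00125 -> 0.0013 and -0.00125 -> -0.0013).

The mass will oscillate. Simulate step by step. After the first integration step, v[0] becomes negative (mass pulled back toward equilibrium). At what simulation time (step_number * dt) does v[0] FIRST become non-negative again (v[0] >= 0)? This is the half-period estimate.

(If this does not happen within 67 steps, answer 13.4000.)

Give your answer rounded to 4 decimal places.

Answer: 2.2000

Derivation:
Step 0: x=[9.9000] v=[0.0000]
Step 1: x=[9.7005] v=[-0.9973]
Step 2: x=[9.3197] v=[-1.9042]
Step 3: x=[8.7920] v=[-2.6385]
Step 4: x=[8.1653] v=[-3.1335]
Step 5: x=[7.4964] v=[-3.3444]
Step 6: x=[6.8460] v=[-3.2521]
Step 7: x=[6.2730] v=[-2.8650]
Step 8: x=[5.8294] v=[-2.2181]
Step 9: x=[5.5554] v=[-1.3701]
Step 10: x=[5.4758] v=[-0.3979]
Step 11: x=[5.5979] v=[0.6104]
First v>=0 after going negative at step 11, time=2.2000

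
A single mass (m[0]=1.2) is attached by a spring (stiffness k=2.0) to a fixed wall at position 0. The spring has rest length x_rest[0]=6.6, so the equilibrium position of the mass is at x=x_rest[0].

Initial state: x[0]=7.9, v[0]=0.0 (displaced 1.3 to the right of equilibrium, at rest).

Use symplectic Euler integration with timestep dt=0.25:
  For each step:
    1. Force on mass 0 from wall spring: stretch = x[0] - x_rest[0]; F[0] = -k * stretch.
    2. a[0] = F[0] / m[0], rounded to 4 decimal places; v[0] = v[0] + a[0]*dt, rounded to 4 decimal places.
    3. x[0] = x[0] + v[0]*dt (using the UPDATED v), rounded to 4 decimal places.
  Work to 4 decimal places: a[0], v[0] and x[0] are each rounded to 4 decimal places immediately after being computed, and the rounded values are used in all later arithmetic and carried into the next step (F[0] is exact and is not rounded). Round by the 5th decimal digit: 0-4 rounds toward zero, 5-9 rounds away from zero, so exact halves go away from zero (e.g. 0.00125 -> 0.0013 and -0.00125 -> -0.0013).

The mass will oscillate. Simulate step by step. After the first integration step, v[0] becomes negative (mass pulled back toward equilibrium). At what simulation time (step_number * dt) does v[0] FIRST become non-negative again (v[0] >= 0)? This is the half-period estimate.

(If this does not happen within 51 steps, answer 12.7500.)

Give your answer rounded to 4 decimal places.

Step 0: x=[7.9000] v=[0.0000]
Step 1: x=[7.7646] v=[-0.5417]
Step 2: x=[7.5079] v=[-1.0270]
Step 3: x=[7.1566] v=[-1.4053]
Step 4: x=[6.7473] v=[-1.6372]
Step 5: x=[6.3227] v=[-1.6986]
Step 6: x=[5.9269] v=[-1.5831]
Step 7: x=[5.6012] v=[-1.3027]
Step 8: x=[5.3796] v=[-0.8865]
Step 9: x=[5.2851] v=[-0.3780]
Step 10: x=[5.3276] v=[0.1699]
First v>=0 after going negative at step 10, time=2.5000

Answer: 2.5000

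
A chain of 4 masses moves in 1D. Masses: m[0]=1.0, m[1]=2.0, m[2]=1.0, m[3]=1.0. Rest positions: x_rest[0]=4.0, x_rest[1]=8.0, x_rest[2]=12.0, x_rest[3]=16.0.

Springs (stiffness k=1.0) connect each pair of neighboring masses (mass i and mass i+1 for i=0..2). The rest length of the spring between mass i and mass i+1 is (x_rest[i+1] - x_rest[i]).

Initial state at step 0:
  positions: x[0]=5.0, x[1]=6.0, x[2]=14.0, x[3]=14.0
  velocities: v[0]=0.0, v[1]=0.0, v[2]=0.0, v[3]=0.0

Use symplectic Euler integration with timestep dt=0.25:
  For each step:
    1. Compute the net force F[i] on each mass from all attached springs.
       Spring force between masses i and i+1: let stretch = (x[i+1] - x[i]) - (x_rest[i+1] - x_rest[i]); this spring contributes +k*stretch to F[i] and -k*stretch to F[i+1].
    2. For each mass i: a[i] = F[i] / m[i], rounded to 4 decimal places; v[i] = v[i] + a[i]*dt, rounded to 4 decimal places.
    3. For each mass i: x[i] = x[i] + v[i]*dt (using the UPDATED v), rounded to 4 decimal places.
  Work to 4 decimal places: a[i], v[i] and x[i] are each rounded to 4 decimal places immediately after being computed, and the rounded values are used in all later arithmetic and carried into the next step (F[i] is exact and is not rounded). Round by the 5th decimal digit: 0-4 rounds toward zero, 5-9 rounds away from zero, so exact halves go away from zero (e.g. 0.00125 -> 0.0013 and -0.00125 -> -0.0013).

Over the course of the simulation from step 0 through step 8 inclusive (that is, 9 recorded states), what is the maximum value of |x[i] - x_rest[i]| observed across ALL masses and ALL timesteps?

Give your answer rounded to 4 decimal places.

Answer: 3.4616

Derivation:
Step 0: x=[5.0000 6.0000 14.0000 14.0000] v=[0.0000 0.0000 0.0000 0.0000]
Step 1: x=[4.8125 6.2188 13.5000 14.2500] v=[-0.7500 0.8750 -2.0000 1.0000]
Step 2: x=[4.4629 6.6212 12.5918 14.7031] v=[-1.3984 1.6094 -3.6328 1.8125]
Step 3: x=[3.9982 7.1427 11.4424 15.2743] v=[-1.8588 2.0860 -4.5976 2.2847]
Step 4: x=[3.4800 7.7003 10.2638 15.8560] v=[-2.0727 2.2304 -4.7146 2.3267]
Step 5: x=[2.9756 8.2061 9.2745 16.3382] v=[-2.0176 2.0233 -3.9574 1.9287]
Step 6: x=[2.5481 8.5819 8.6599 16.6289] v=[-1.7100 1.5030 -2.4586 1.1628]
Step 7: x=[2.2477 8.7715 8.5384 16.6716] v=[-1.2016 0.7585 -0.4859 0.1706]
Step 8: x=[2.1050 8.7500 8.9398 16.4559] v=[-0.5707 -0.0861 1.6057 -0.8627]
Max displacement = 3.4616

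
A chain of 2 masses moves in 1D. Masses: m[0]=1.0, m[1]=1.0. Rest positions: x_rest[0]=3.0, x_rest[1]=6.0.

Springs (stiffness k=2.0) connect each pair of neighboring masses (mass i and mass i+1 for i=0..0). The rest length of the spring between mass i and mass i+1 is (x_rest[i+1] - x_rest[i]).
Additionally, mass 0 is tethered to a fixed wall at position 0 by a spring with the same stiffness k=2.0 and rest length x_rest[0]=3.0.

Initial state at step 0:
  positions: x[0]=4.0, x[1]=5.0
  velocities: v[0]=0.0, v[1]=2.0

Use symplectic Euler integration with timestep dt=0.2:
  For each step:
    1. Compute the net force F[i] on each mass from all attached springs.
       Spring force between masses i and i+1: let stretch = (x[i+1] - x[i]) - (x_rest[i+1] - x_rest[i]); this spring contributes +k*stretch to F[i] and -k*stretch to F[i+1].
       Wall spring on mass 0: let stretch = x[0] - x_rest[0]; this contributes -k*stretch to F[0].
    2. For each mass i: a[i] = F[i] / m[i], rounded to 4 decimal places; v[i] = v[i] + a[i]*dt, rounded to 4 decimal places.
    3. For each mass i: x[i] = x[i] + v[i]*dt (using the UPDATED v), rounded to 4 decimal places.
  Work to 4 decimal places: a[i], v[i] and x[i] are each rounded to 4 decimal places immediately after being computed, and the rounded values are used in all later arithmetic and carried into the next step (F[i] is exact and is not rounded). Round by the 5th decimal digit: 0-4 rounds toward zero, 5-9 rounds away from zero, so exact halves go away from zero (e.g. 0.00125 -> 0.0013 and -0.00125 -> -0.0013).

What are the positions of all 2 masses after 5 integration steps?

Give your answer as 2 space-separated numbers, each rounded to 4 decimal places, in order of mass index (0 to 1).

Step 0: x=[4.0000 5.0000] v=[0.0000 2.0000]
Step 1: x=[3.7600 5.5600] v=[-1.2000 2.8000]
Step 2: x=[3.3632 6.2160] v=[-1.9840 3.2800]
Step 3: x=[2.9256 6.8838] v=[-2.1882 3.3389]
Step 4: x=[2.5706 7.4749] v=[-1.7752 2.9556]
Step 5: x=[2.4023 7.9137] v=[-0.8417 2.1939]

Answer: 2.4023 7.9137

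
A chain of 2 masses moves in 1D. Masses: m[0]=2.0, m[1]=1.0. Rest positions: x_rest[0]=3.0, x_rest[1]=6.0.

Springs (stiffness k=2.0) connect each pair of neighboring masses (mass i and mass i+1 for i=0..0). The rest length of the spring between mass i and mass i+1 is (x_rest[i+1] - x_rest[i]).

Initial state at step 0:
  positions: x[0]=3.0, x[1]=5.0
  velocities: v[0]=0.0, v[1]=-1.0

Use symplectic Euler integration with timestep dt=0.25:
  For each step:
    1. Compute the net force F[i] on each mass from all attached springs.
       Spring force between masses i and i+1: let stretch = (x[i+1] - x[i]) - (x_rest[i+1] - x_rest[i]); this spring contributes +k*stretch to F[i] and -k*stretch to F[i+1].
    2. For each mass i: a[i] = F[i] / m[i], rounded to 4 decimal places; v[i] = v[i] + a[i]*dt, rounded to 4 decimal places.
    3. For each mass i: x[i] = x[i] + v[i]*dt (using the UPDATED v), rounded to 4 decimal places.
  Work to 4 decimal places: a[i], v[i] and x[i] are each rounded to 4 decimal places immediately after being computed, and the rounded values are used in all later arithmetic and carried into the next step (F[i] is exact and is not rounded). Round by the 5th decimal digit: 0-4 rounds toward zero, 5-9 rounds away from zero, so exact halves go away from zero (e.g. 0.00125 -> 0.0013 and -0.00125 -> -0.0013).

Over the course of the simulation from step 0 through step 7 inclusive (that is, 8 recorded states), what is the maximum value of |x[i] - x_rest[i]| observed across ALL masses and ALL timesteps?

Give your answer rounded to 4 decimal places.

Answer: 1.2381

Derivation:
Step 0: x=[3.0000 5.0000] v=[0.0000 -1.0000]
Step 1: x=[2.9375 4.8750] v=[-0.2500 -0.5000]
Step 2: x=[2.8086 4.8828] v=[-0.5156 0.0313]
Step 3: x=[2.6218 5.0064] v=[-0.7471 0.4942]
Step 4: x=[2.3966 5.2069] v=[-0.9010 0.8019]
Step 5: x=[2.1595 5.4311] v=[-0.9484 0.8968]
Step 6: x=[1.9394 5.6214] v=[-0.8805 0.7610]
Step 7: x=[1.7619 5.7264] v=[-0.7100 0.4200]
Max displacement = 1.2381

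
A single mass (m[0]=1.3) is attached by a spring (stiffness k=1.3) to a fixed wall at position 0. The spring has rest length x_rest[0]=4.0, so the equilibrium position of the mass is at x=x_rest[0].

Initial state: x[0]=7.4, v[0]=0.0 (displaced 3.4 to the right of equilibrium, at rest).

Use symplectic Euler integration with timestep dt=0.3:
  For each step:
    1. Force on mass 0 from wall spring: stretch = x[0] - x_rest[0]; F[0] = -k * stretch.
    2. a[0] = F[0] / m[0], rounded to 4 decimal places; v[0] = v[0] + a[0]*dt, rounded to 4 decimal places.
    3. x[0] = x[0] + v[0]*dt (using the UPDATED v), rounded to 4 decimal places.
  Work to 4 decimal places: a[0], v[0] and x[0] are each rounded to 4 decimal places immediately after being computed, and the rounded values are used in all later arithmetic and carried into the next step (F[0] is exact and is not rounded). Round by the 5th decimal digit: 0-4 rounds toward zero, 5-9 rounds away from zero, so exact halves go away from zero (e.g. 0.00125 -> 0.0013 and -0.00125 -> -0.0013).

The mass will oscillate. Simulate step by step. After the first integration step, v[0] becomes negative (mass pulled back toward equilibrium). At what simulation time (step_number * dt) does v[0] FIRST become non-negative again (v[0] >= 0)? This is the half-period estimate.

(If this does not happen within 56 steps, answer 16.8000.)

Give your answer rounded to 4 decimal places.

Answer: 3.3000

Derivation:
Step 0: x=[7.4000] v=[0.0000]
Step 1: x=[7.0940] v=[-1.0200]
Step 2: x=[6.5095] v=[-1.9482]
Step 3: x=[5.6992] v=[-2.7011]
Step 4: x=[4.7359] v=[-3.2109]
Step 5: x=[3.7064] v=[-3.4317]
Step 6: x=[2.7033] v=[-3.3436]
Step 7: x=[1.8169] v=[-2.9546]
Step 8: x=[1.1270] v=[-2.2997]
Step 9: x=[0.6957] v=[-1.4378]
Step 10: x=[0.5618] v=[-0.4465]
Step 11: x=[0.7373] v=[0.5850]
First v>=0 after going negative at step 11, time=3.3000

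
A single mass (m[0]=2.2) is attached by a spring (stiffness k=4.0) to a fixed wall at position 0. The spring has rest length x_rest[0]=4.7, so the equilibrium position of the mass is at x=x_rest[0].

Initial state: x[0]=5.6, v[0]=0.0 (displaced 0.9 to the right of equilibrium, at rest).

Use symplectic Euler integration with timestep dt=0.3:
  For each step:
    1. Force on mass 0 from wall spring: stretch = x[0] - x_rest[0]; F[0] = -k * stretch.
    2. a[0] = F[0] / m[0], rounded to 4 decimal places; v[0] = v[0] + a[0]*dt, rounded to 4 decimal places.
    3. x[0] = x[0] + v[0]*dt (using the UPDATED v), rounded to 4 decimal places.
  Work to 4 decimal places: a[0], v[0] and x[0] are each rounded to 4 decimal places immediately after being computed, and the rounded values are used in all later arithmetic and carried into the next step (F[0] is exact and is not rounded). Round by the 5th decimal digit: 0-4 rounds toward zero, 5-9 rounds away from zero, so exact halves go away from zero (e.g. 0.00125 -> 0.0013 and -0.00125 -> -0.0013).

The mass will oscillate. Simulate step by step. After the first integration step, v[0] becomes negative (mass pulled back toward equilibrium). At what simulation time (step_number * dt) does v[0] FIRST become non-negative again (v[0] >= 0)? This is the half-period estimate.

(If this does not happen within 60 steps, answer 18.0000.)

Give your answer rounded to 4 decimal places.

Step 0: x=[5.6000] v=[0.0000]
Step 1: x=[5.4527] v=[-0.4909]
Step 2: x=[5.1823] v=[-0.9015]
Step 3: x=[4.8329] v=[-1.1646]
Step 4: x=[4.4618] v=[-1.2371]
Step 5: x=[4.1296] v=[-1.1072]
Step 6: x=[3.8908] v=[-0.7961]
Step 7: x=[3.7844] v=[-0.3547]
Step 8: x=[3.8278] v=[0.1447]
First v>=0 after going negative at step 8, time=2.4000

Answer: 2.4000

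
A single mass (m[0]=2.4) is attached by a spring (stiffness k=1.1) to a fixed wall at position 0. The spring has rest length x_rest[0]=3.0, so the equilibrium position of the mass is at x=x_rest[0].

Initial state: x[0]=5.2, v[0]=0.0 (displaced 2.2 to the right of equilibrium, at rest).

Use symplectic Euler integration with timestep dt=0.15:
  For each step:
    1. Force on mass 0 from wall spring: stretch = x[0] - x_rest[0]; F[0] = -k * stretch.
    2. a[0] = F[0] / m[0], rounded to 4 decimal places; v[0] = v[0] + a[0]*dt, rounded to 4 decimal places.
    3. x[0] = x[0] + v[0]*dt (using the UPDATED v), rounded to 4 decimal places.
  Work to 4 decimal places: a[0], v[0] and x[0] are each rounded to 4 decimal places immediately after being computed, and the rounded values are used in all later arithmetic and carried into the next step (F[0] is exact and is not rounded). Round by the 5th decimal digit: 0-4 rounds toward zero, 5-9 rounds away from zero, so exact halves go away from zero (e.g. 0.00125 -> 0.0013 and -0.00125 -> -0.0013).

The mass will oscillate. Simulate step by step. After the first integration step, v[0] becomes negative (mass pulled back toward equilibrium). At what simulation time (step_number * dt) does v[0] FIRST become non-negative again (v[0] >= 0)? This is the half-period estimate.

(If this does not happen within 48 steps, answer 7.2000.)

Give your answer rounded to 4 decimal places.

Step 0: x=[5.2000] v=[0.0000]
Step 1: x=[5.1773] v=[-0.1512]
Step 2: x=[5.1322] v=[-0.3009]
Step 3: x=[5.0651] v=[-0.4475]
Step 4: x=[4.9767] v=[-0.5895]
Step 5: x=[4.8679] v=[-0.7254]
Step 6: x=[4.7398] v=[-0.8538]
Step 7: x=[4.5938] v=[-0.9734]
Step 8: x=[4.4314] v=[-1.0830]
Step 9: x=[4.2542] v=[-1.1814]
Step 10: x=[4.0641] v=[-1.2676]
Step 11: x=[3.8630] v=[-1.3408]
Step 12: x=[3.6530] v=[-1.4001]
Step 13: x=[3.4363] v=[-1.4450]
Step 14: x=[3.2151] v=[-1.4750]
Step 15: x=[2.9916] v=[-1.4898]
Step 16: x=[2.7682] v=[-1.4892]
Step 17: x=[2.5472] v=[-1.4733]
Step 18: x=[2.3309] v=[-1.4422]
Step 19: x=[2.1215] v=[-1.3962]
Step 20: x=[1.9211] v=[-1.3358]
Step 21: x=[1.7319] v=[-1.2616]
Step 22: x=[1.5557] v=[-1.1744]
Step 23: x=[1.3944] v=[-1.0751]
Step 24: x=[1.2497] v=[-0.9647]
Step 25: x=[1.1230] v=[-0.8444]
Step 26: x=[1.0157] v=[-0.7154]
Step 27: x=[0.9289] v=[-0.5790]
Step 28: x=[0.8634] v=[-0.4366]
Step 29: x=[0.8199] v=[-0.2897]
Step 30: x=[0.7989] v=[-0.1398]
Step 31: x=[0.8006] v=[0.0115]
First v>=0 after going negative at step 31, time=4.6500

Answer: 4.6500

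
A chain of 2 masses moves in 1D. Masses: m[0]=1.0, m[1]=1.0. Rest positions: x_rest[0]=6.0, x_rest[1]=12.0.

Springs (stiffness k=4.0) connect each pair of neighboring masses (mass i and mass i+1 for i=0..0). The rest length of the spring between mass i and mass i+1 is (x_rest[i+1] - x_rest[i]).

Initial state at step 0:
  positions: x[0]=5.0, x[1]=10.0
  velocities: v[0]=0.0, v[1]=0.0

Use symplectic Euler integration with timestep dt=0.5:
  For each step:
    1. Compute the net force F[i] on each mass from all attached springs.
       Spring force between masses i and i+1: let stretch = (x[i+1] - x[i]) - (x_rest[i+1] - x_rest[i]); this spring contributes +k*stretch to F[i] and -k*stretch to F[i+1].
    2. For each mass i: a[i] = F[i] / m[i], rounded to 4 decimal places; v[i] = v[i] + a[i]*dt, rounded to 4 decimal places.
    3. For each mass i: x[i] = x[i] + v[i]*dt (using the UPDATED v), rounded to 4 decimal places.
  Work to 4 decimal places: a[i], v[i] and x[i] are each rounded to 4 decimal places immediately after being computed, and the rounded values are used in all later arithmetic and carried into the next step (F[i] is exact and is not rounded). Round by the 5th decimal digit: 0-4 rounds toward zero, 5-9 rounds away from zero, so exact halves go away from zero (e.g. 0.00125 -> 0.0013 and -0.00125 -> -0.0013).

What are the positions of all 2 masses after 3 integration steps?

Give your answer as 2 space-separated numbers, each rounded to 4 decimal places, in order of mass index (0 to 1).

Answer: 5.0000 10.0000

Derivation:
Step 0: x=[5.0000 10.0000] v=[0.0000 0.0000]
Step 1: x=[4.0000 11.0000] v=[-2.0000 2.0000]
Step 2: x=[4.0000 11.0000] v=[0.0000 0.0000]
Step 3: x=[5.0000 10.0000] v=[2.0000 -2.0000]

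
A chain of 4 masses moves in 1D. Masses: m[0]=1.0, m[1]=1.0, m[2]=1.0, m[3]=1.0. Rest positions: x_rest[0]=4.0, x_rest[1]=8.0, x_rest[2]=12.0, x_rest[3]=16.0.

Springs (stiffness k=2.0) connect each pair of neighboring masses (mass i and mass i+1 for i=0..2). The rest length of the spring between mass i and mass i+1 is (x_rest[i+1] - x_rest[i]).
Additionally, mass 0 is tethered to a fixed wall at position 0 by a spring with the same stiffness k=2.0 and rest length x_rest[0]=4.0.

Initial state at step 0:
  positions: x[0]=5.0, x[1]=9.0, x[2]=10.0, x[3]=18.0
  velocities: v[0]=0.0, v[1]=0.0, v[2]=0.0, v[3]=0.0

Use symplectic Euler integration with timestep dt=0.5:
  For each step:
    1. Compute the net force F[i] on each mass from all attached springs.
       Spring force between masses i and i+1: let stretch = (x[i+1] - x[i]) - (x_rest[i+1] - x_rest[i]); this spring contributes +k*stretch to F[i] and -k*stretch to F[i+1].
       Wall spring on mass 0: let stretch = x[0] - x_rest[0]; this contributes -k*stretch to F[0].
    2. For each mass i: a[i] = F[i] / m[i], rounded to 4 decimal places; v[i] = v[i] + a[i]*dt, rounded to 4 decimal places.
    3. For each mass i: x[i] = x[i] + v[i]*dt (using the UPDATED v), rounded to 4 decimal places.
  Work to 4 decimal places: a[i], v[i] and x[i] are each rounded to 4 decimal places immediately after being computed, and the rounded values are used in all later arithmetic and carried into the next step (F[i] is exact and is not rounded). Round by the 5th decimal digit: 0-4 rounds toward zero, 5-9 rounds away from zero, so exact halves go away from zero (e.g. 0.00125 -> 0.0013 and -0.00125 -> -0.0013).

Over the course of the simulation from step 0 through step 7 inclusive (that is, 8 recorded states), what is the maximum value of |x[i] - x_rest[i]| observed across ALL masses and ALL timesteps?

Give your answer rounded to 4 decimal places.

Answer: 3.2500

Derivation:
Step 0: x=[5.0000 9.0000 10.0000 18.0000] v=[0.0000 0.0000 0.0000 0.0000]
Step 1: x=[4.5000 7.5000 13.5000 16.0000] v=[-1.0000 -3.0000 7.0000 -4.0000]
Step 2: x=[3.2500 7.5000 15.2500 14.7500] v=[-2.5000 0.0000 3.5000 -2.5000]
Step 3: x=[2.5000 9.2500 12.8750 15.7500] v=[-1.5000 3.5000 -4.7500 2.0000]
Step 4: x=[3.8750 9.4375 10.1250 17.3125] v=[2.7500 0.3750 -5.5000 3.1250]
Step 5: x=[6.0938 7.1875 10.6250 17.2813] v=[4.4375 -4.5000 1.0000 -0.0625]
Step 6: x=[5.8125 6.1094 12.7344 15.9219] v=[-0.5626 -2.1562 4.2188 -2.7188]
Step 7: x=[2.7734 8.1954 13.1251 14.9688] v=[-6.0782 4.1719 0.7813 -1.9063]
Max displacement = 3.2500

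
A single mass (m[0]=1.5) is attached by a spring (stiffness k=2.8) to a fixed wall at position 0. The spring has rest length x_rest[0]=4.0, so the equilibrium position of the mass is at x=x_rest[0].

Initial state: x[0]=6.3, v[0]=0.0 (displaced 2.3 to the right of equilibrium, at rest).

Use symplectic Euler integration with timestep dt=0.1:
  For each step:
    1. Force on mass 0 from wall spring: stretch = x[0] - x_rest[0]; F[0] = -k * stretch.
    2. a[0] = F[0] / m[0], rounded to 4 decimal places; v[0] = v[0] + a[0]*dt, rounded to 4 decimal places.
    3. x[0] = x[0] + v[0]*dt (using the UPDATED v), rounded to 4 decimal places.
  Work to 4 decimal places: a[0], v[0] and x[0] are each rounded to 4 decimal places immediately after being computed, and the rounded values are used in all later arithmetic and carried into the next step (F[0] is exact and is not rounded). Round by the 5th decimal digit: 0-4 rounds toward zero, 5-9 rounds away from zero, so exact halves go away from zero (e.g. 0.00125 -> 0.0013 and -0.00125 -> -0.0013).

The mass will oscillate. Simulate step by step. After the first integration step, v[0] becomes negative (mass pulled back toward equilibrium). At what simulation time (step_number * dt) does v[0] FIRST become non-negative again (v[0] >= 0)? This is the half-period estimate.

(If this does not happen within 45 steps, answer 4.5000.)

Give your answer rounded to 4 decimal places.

Answer: 2.3000

Derivation:
Step 0: x=[6.3000] v=[0.0000]
Step 1: x=[6.2571] v=[-0.4293]
Step 2: x=[6.1720] v=[-0.8506]
Step 3: x=[6.0464] v=[-1.2560]
Step 4: x=[5.8826] v=[-1.6380]
Step 5: x=[5.6837] v=[-1.9894]
Step 6: x=[5.4533] v=[-2.3037]
Step 7: x=[5.1958] v=[-2.5750]
Step 8: x=[4.9160] v=[-2.7982]
Step 9: x=[4.6191] v=[-2.9692]
Step 10: x=[4.3106] v=[-3.0848]
Step 11: x=[3.9963] v=[-3.1428]
Step 12: x=[3.6821] v=[-3.1421]
Step 13: x=[3.3738] v=[-3.0828]
Step 14: x=[3.0772] v=[-2.9659]
Step 15: x=[2.7978] v=[-2.7936]
Step 16: x=[2.5409] v=[-2.5692]
Step 17: x=[2.3112] v=[-2.2968]
Step 18: x=[2.1130] v=[-1.9816]
Step 19: x=[1.9501] v=[-1.6294]
Step 20: x=[1.8254] v=[-1.2468]
Step 21: x=[1.7413] v=[-0.8409]
Step 22: x=[1.6994] v=[-0.4193]
Step 23: x=[1.7004] v=[0.0102]
First v>=0 after going negative at step 23, time=2.3000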